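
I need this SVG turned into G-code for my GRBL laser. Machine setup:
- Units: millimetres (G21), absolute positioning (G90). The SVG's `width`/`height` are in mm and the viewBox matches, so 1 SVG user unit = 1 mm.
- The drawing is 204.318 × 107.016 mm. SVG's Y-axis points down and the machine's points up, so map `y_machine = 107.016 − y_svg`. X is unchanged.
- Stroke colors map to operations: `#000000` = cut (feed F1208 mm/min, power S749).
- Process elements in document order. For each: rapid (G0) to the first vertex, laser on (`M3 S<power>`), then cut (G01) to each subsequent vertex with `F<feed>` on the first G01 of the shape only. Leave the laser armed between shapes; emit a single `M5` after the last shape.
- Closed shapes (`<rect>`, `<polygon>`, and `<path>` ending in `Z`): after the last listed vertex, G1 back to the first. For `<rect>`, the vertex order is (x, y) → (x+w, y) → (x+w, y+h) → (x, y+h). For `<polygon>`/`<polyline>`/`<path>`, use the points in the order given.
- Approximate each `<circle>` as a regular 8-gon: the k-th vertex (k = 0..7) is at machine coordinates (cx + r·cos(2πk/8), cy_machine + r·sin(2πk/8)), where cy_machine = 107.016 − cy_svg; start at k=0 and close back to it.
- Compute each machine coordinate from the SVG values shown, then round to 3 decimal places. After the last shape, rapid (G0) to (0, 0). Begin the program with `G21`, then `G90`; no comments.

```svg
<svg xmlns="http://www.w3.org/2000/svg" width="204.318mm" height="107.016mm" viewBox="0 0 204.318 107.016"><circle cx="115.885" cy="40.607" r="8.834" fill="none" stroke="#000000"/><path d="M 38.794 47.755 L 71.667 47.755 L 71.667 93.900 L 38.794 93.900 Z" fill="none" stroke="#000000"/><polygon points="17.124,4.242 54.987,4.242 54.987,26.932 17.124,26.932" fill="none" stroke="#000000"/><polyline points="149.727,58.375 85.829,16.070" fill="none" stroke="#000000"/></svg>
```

1 u = 1 mm; y_m = 107.016 − y.

[1] `<circle>` circle, #000000→cut S749 F1208: (124.719,66.409) → (122.132,72.656) → (115.885,75.243) → (109.638,72.656) → (107.051,66.409) → (109.638,60.162) → (115.885,57.575) → (122.132,60.162) → (124.719,66.409) (closed)

[2] `<path>` rectangle, #000000→cut S749 F1208: (38.794,59.261) → (71.667,59.261) → (71.667,13.116) → (38.794,13.116) → (38.794,59.261) (closed)

[3] `<polygon>` rectangle, #000000→cut S749 F1208: (17.124,102.774) → (54.987,102.774) → (54.987,80.084) → (17.124,80.084) → (17.124,102.774) (closed)

[4] `<polyline>` line segment, #000000→cut S749 F1208: (149.727,48.641) → (85.829,90.946)

G21
G90
G0 X124.719 Y66.409
M3 S749
G01 X122.132 Y72.656 F1208
G01 X115.885 Y75.243
G01 X109.638 Y72.656
G01 X107.051 Y66.409
G01 X109.638 Y60.162
G01 X115.885 Y57.575
G01 X122.132 Y60.162
G01 X124.719 Y66.409
G0 X38.794 Y59.261
M3 S749
G01 X71.667 Y59.261 F1208
G01 X71.667 Y13.116
G01 X38.794 Y13.116
G01 X38.794 Y59.261
G0 X17.124 Y102.774
M3 S749
G01 X54.987 Y102.774 F1208
G01 X54.987 Y80.084
G01 X17.124 Y80.084
G01 X17.124 Y102.774
G0 X149.727 Y48.641
M3 S749
G01 X85.829 Y90.946 F1208
M5
G0 X0.000 Y0.000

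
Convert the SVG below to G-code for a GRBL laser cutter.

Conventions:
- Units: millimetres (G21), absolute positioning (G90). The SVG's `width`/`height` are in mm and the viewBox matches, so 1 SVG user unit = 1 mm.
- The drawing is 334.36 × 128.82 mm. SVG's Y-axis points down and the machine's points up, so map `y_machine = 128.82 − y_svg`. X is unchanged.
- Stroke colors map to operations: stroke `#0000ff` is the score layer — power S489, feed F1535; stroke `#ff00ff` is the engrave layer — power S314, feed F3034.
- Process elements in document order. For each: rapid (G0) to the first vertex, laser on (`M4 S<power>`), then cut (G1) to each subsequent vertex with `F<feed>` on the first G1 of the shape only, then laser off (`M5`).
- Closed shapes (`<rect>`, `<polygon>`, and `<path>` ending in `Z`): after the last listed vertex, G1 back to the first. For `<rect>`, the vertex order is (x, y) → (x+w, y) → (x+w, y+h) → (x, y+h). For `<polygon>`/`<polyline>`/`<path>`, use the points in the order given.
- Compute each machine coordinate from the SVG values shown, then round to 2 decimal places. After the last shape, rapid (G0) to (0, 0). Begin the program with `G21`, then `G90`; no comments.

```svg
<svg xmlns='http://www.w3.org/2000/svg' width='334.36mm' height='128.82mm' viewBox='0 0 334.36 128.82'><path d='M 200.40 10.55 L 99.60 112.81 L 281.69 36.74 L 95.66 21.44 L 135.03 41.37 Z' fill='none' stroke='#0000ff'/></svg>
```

G21
G90
G0 X200.40 Y118.27
M4 S489
G1 X99.60 Y16.01 F1535
G1 X281.69 Y92.08
G1 X95.66 Y107.38
G1 X135.03 Y87.45
G1 X200.40 Y118.27
M5
G0 X0.00 Y0.00

Since the viewBox matches the mm dimensions, user units are millimetres directly. The only transform is the Y-flip y_m = 128.82 − y_svg.

Shape 1 is a closed polygon drawn with `<path>`. Its stroke #0000ff means score at S489, F1535. After flipping Y the toolpath is (200.40,118.27) → (99.60,16.01) → (281.69,92.08) → (95.66,107.38) → (135.03,87.45) → (200.40,118.27), returning to the start.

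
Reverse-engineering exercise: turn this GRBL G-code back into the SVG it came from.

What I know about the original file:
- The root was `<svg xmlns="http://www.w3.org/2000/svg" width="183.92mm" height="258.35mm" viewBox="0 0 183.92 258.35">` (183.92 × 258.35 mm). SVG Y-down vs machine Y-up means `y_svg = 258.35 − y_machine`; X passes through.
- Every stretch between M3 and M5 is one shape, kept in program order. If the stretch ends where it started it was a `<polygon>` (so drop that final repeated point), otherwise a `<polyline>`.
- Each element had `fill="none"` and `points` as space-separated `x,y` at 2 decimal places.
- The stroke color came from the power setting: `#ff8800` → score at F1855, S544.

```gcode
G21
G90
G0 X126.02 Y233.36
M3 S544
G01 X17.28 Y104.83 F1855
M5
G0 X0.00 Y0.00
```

y_svg = 258.35 − y_m. Every run uses S544, so all elements get stroke `#ff8800` (score).

[1] open run; points: 126.02,24.99 17.28,153.52

<svg xmlns="http://www.w3.org/2000/svg" width="183.92mm" height="258.35mm" viewBox="0 0 183.92 258.35">
  <polyline points="126.02,24.99 17.28,153.52" fill="none" stroke="#ff8800"/>
</svg>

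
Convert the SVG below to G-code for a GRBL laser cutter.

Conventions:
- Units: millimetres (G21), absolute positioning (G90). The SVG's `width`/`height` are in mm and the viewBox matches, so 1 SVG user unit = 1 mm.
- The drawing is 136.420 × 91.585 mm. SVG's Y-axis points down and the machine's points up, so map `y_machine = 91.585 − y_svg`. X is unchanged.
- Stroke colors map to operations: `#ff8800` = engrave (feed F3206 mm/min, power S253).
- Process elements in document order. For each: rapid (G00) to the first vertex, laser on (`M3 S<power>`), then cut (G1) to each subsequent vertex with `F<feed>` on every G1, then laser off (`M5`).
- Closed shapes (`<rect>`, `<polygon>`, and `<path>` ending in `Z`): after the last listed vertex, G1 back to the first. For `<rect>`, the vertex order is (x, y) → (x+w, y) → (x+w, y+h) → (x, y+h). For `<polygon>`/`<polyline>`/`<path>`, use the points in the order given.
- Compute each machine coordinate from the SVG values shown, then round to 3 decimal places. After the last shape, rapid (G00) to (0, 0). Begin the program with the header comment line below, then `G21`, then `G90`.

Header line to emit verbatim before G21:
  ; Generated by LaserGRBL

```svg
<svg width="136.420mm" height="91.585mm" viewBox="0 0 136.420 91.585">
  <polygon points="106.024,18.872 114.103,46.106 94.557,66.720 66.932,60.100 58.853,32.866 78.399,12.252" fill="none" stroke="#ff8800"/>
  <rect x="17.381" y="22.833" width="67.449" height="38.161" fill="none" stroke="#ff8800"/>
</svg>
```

; Generated by LaserGRBL
G21
G90
G00 X106.024 Y72.713
M3 S253
G1 X114.103 Y45.479 F3206
G1 X94.557 Y24.865 F3206
G1 X66.932 Y31.485 F3206
G1 X58.853 Y58.719 F3206
G1 X78.399 Y79.333 F3206
G1 X106.024 Y72.713 F3206
M5
G00 X17.381 Y68.752
M3 S253
G1 X84.830 Y68.752 F3206
G1 X84.830 Y30.591 F3206
G1 X17.381 Y30.591 F3206
G1 X17.381 Y68.752 F3206
M5
G00 X0.000 Y0.000

viewBox `0 0 136.420 91.585` with mm width/height → 1 unit = 1 mm. Flip: y_m = 91.585 − y_svg.

**Shape 1** — `<polygon>` regular polygon, stroke `#ff8800` → engrave (S253, F3206). Machine vertices: (106.024,72.713) → (114.103,45.479) → (94.557,24.865) → (66.932,31.485) → (58.853,58.719) → (78.399,79.333) → (106.024,72.713). Closed: final G1 returns to the first vertex.

**Shape 2** — `<rect>` rectangle, stroke `#ff8800` → engrave (S253, F3206). Machine vertices: (17.381,68.752) → (84.830,68.752) → (84.830,30.591) → (17.381,30.591) → (17.381,68.752). Closed: final G1 returns to the first vertex.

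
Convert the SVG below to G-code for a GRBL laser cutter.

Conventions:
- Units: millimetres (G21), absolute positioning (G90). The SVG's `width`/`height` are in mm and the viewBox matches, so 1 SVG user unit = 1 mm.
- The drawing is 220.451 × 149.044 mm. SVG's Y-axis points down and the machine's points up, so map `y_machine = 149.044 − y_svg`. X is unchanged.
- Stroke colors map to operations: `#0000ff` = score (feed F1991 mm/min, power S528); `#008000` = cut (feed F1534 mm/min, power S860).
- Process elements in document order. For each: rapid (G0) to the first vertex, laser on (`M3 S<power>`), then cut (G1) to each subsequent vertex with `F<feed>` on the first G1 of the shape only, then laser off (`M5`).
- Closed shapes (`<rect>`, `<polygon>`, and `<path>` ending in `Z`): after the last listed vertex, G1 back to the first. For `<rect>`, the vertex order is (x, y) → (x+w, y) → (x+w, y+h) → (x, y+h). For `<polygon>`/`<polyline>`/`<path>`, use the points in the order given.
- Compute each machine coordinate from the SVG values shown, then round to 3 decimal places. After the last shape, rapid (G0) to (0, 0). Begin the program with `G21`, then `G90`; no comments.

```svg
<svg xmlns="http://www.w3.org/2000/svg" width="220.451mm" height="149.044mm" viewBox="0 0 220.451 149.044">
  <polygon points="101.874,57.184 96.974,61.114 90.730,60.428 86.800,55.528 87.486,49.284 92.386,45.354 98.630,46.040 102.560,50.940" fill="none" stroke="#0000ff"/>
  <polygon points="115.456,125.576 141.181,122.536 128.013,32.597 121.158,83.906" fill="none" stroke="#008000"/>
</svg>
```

G21
G90
G0 X101.874 Y91.860
M3 S528
G1 X96.974 Y87.930 F1991
G1 X90.730 Y88.616
G1 X86.800 Y93.516
G1 X87.486 Y99.760
G1 X92.386 Y103.690
G1 X98.630 Y103.004
G1 X102.560 Y98.104
G1 X101.874 Y91.860
M5
G0 X115.456 Y23.468
M3 S860
G1 X141.181 Y26.508 F1534
G1 X128.013 Y116.447
G1 X121.158 Y65.138
G1 X115.456 Y23.468
M5
G0 X0.000 Y0.000

1 u = 1 mm; y_m = 149.044 − y.

[1] `<polygon>` regular polygon, #0000ff→score S528 F1991: (101.874,91.860) → (96.974,87.930) → (90.730,88.616) → (86.800,93.516) → (87.486,99.760) → (92.386,103.690) → (98.630,103.004) → (102.560,98.104) → (101.874,91.860) (closed)

[2] `<polygon>` closed polygon, #008000→cut S860 F1534: (115.456,23.468) → (141.181,26.508) → (128.013,116.447) → (121.158,65.138) → (115.456,23.468) (closed)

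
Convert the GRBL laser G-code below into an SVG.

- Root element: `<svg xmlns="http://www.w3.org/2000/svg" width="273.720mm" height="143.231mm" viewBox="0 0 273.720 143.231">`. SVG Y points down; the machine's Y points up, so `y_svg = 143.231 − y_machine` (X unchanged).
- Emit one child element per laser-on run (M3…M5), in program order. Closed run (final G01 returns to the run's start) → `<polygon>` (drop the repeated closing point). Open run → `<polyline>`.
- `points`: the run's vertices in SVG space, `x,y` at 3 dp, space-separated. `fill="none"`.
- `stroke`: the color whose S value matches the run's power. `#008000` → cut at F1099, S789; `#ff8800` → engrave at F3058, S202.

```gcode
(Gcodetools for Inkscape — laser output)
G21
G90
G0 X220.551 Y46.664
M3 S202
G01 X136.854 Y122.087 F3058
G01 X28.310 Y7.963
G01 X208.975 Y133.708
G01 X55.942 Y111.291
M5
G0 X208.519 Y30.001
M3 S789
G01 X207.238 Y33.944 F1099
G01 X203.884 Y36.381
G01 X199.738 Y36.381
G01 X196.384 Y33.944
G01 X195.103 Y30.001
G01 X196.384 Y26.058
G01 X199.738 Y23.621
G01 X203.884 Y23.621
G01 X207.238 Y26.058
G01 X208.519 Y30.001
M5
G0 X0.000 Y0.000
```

<svg xmlns="http://www.w3.org/2000/svg" width="273.720mm" height="143.231mm" viewBox="0 0 273.720 143.231">
  <polyline points="220.551,96.567 136.854,21.144 28.310,135.268 208.975,9.523 55.942,31.940" fill="none" stroke="#ff8800"/>
  <polygon points="208.519,113.230 207.238,109.287 203.884,106.850 199.738,106.850 196.384,109.287 195.103,113.230 196.384,117.173 199.738,119.610 203.884,119.610 207.238,117.173" fill="none" stroke="#008000"/>
</svg>

Each laser-on run becomes one SVG element. Flip Y back into SVG space with y_svg = 143.231 − y_machine.

Run 1: the run's S202 means `#ff8800` (engrave). The run is open, so emit a `<polyline>` with points (Y-flipped): 220.551,96.567 136.854,21.144 28.310,135.268 208.975,9.523 55.942,31.940.

Run 2: S789 ⇒ cut layer `#008000`. The run returns to its start, so emit a `<polygon>` with points (Y-flipped): 208.519,113.230 207.238,109.287 203.884,106.850 199.738,106.850 196.384,109.287 195.103,113.230 196.384,117.173 199.738,119.610 203.884,119.610 207.238,117.173.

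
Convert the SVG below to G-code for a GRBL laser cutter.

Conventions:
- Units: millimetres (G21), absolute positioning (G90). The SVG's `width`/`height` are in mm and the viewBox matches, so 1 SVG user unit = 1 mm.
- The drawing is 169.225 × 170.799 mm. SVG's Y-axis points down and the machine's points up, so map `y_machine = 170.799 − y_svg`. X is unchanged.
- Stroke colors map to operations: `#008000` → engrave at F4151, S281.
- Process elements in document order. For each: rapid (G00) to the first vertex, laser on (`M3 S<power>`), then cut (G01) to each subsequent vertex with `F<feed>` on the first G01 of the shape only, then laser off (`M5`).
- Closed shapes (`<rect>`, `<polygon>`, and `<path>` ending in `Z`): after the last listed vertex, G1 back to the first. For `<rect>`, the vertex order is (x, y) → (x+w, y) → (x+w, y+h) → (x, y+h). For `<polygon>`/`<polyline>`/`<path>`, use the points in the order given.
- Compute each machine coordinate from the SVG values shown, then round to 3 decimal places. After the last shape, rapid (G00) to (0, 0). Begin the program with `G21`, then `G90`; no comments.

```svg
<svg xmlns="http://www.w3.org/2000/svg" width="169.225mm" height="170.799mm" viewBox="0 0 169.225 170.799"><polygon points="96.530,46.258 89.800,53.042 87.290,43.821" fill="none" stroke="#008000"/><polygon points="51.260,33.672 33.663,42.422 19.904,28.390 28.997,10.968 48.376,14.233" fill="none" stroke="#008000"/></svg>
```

G21
G90
G00 X96.530 Y124.541
M3 S281
G01 X89.800 Y117.757 F4151
G01 X87.290 Y126.978
G01 X96.530 Y124.541
M5
G00 X51.260 Y137.127
M3 S281
G01 X33.663 Y128.377 F4151
G01 X19.904 Y142.409
G01 X28.997 Y159.831
G01 X48.376 Y156.566
G01 X51.260 Y137.127
M5
G00 X0.000 Y0.000

viewBox `0 0 169.225 170.799` with mm width/height → 1 unit = 1 mm. Flip: y_m = 170.799 − y_svg.

**Shape 1** — `<polygon>` regular polygon, stroke `#008000` → engrave (S281, F4151). Machine vertices: (96.530,124.541) → (89.800,117.757) → (87.290,126.978) → (96.530,124.541). Closed: final G1 returns to the first vertex.

**Shape 2** — `<polygon>` regular polygon, stroke `#008000` → engrave (S281, F4151). Machine vertices: (51.260,137.127) → (33.663,128.377) → (19.904,142.409) → (28.997,159.831) → (48.376,156.566) → (51.260,137.127). Closed: final G1 returns to the first vertex.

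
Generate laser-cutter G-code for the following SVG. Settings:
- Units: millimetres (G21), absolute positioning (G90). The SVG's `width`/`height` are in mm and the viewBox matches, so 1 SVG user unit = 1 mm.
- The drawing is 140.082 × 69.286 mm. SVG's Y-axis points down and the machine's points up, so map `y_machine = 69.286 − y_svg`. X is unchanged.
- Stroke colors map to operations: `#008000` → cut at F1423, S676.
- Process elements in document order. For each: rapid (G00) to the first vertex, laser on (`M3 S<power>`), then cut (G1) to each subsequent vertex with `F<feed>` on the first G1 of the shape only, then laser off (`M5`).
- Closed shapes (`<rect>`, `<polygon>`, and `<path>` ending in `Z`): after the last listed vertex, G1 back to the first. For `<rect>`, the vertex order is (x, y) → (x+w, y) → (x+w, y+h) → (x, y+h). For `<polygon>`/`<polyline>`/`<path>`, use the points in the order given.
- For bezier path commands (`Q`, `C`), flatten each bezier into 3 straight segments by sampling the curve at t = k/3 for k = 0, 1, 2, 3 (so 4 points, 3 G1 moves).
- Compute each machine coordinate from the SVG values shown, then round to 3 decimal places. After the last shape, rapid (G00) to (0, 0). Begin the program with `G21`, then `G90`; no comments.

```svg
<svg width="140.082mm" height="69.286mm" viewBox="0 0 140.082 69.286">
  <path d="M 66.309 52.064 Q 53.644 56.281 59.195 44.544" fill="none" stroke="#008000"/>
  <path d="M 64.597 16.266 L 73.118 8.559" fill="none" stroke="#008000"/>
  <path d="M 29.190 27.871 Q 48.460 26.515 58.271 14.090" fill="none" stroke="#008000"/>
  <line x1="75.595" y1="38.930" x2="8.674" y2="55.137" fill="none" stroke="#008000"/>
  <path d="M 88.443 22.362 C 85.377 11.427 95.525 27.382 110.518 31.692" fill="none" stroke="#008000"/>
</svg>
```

1 u = 1 mm; y_m = 69.286 − y.

[1] `<path>` quadratic bezier, #008000→cut S676 F1423: (66.309,17.222) → (59.890,16.183) → (57.518,18.690) → (59.195,24.742)

[2] `<path>` line segment, #008000→cut S676 F1423: (64.597,53.020) → (73.118,60.727)

[3] `<path>` quadratic bezier, #008000→cut S676 F1423: (29.190,41.415) → (40.986,43.549) → (50.679,48.143) → (58.271,55.196)

[4] `<line>` line segment, #008000→cut S676 F1423: (75.595,30.356) → (8.674,14.149)

[5] `<path>` cubic bezier, #008000→cut S676 F1423: (88.443,46.924) → (89.472,50.323) → (97.450,44.358) → (110.518,37.594)

G21
G90
G00 X66.309 Y17.222
M3 S676
G1 X59.890 Y16.183 F1423
G1 X57.518 Y18.690
G1 X59.195 Y24.742
M5
G00 X64.597 Y53.020
M3 S676
G1 X73.118 Y60.727 F1423
M5
G00 X29.190 Y41.415
M3 S676
G1 X40.986 Y43.549 F1423
G1 X50.679 Y48.143
G1 X58.271 Y55.196
M5
G00 X75.595 Y30.356
M3 S676
G1 X8.674 Y14.149 F1423
M5
G00 X88.443 Y46.924
M3 S676
G1 X89.472 Y50.323 F1423
G1 X97.450 Y44.358
G1 X110.518 Y37.594
M5
G00 X0.000 Y0.000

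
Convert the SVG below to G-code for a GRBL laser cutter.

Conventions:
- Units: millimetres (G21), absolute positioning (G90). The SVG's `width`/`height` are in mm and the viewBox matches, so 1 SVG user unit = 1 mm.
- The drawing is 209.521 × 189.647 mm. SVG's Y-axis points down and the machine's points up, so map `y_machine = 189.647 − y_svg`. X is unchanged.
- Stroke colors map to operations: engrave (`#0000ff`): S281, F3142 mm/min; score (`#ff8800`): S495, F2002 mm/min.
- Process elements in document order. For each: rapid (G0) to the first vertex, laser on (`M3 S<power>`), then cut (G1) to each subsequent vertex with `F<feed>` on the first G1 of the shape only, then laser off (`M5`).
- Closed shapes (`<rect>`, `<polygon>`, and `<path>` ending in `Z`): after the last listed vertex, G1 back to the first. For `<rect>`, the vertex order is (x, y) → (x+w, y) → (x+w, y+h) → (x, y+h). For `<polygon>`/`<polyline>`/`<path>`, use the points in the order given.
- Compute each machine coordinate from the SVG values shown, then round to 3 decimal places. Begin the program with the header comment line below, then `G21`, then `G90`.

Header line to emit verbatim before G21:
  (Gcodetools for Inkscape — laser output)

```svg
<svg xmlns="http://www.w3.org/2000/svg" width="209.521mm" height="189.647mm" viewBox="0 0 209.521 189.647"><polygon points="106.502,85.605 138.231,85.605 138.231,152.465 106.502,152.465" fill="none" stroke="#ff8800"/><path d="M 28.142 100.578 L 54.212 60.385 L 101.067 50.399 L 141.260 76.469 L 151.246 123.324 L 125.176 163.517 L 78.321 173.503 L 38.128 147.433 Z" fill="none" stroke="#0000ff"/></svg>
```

viewBox `0 0 209.521 189.647` with mm width/height → 1 unit = 1 mm. Flip: y_m = 189.647 − y_svg.

**Shape 1** — `<polygon>` rectangle, stroke `#ff8800` → score (S495, F2002). Machine vertices: (106.502,104.042) → (138.231,104.042) → (138.231,37.182) → (106.502,37.182) → (106.502,104.042). Closed: final G1 returns to the first vertex.

**Shape 2** — `<path>` regular polygon, stroke `#0000ff` → engrave (S281, F3142). Machine vertices: (28.142,89.069) → (54.212,129.262) → (101.067,139.248) → (141.260,113.178) → (151.246,66.323) → (125.176,26.130) → (78.321,16.144) → (38.128,42.214) → (28.142,89.069). Closed: final G1 returns to the first vertex.

(Gcodetools for Inkscape — laser output)
G21
G90
G0 X106.502 Y104.042
M3 S495
G1 X138.231 Y104.042 F2002
G1 X138.231 Y37.182
G1 X106.502 Y37.182
G1 X106.502 Y104.042
M5
G0 X28.142 Y89.069
M3 S281
G1 X54.212 Y129.262 F3142
G1 X101.067 Y139.248
G1 X141.260 Y113.178
G1 X151.246 Y66.323
G1 X125.176 Y26.130
G1 X78.321 Y16.144
G1 X38.128 Y42.214
G1 X28.142 Y89.069
M5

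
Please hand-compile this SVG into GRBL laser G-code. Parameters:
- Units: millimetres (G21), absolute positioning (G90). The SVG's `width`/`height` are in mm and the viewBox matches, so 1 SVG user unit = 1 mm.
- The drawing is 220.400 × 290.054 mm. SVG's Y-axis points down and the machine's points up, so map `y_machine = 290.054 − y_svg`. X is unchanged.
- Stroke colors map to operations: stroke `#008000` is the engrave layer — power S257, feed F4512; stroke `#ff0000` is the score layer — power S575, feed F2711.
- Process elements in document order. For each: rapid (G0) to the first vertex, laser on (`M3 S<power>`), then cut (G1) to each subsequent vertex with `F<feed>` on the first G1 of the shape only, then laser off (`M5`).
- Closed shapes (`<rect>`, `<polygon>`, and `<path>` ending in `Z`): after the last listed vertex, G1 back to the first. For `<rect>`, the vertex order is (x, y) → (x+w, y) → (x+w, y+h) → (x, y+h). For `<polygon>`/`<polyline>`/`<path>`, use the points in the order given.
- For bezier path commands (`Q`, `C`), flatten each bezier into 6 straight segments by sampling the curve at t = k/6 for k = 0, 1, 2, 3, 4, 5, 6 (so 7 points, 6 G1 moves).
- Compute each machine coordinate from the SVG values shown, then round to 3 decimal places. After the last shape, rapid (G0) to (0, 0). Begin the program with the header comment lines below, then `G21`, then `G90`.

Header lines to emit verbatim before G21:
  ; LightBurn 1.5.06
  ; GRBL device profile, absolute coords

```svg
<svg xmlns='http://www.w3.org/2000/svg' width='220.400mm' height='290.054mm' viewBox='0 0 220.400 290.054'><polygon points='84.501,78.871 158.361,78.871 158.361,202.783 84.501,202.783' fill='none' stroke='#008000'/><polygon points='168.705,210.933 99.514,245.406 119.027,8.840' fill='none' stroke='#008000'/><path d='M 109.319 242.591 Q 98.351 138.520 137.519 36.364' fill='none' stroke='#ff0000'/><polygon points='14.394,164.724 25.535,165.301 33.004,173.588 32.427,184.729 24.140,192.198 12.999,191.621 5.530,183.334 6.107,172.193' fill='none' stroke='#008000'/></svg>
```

; LightBurn 1.5.06
; GRBL device profile, absolute coords
G21
G90
G0 X84.501 Y211.183
M3 S257
G1 X158.361 Y211.183 F4512
G1 X158.361 Y87.271
G1 X84.501 Y87.271
G1 X84.501 Y211.183
M5
G0 X168.705 Y79.121
M3 S257
G1 X99.514 Y44.648 F4512
G1 X119.027 Y281.214
G1 X168.705 Y79.121
M5
G0 X109.319 Y47.463
M3 S575
G1 X107.056 Y82.100 F2711
G1 X107.578 Y116.631
G1 X110.885 Y151.055
G1 X116.978 Y185.373
G1 X125.856 Y219.585
G1 X137.519 Y253.690
M5
G0 X14.394 Y125.330
M3 S257
G1 X25.535 Y124.753 F4512
G1 X33.004 Y116.466
G1 X32.427 Y105.325
G1 X24.140 Y97.856
G1 X12.999 Y98.433
G1 X5.530 Y106.720
G1 X6.107 Y117.861
G1 X14.394 Y125.330
M5
G0 X0.000 Y0.000

viewBox `0 0 220.400 290.054` with mm width/height → 1 unit = 1 mm. Flip: y_m = 290.054 − y_svg.

**Shape 1** — `<polygon>` rectangle, stroke `#008000` → engrave (S257, F4512). Machine vertices: (84.501,211.183) → (158.361,211.183) → (158.361,87.271) → (84.501,87.271) → (84.501,211.183). Closed: final G1 returns to the first vertex.

**Shape 2** — `<polygon>` closed polygon, stroke `#008000` → engrave (S257, F4512). Machine vertices: (168.705,79.121) → (99.514,44.648) → (119.027,281.214) → (168.705,79.121). Closed: final G1 returns to the first vertex.

**Shape 3** — `<path>` quadratic bezier, stroke `#ff0000` → score (S575, F2711). Control points (SVG): P0=(109.319,242.591), P1=(98.351,138.520), P2=(137.519,36.364); sampled at t=k/6. Machine vertices: (109.319,47.463) → (107.056,82.100) → (107.578,116.631) → (110.885,151.055) → (116.978,185.373) → (125.856,219.585) → (137.519,253.690). Open path.

**Shape 4** — `<polygon>` regular polygon, stroke `#008000` → engrave (S257, F4512). Machine vertices: (14.394,125.330) → (25.535,124.753) → (33.004,116.466) → (32.427,105.325) → (24.140,97.856) → (12.999,98.433) → (5.530,106.720) → (6.107,117.861) → (14.394,125.330). Closed: final G1 returns to the first vertex.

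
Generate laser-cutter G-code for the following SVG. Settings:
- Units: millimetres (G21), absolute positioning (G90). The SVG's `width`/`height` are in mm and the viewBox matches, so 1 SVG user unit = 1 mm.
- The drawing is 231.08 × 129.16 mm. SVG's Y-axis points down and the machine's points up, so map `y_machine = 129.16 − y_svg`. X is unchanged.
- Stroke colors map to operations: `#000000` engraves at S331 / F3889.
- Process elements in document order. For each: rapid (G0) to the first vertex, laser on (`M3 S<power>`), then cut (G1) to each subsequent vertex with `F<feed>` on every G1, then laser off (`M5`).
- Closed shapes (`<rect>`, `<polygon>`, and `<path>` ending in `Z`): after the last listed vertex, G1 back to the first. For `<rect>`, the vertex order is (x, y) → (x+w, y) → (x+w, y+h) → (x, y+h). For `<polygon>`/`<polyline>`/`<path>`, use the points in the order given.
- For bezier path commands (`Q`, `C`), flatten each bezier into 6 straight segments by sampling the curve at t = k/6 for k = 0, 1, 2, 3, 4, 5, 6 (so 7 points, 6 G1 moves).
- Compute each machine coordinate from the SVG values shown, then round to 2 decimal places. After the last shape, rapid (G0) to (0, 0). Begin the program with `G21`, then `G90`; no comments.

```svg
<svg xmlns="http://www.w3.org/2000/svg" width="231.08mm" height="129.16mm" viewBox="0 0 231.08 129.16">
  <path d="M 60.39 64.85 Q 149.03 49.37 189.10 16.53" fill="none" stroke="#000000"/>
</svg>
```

Since the viewBox matches the mm dimensions, user units are millimetres directly. The only transform is the Y-flip y_m = 129.16 − y_svg.

Shape 1 is a quadratic bezier drawn with `<path>`. Its stroke #000000 means engrave at S331, F3889. After flipping Y the toolpath is (60.39,64.31) → (88.59,69.95) → (114.09,76.56) → (136.89,84.13) → (156.99,92.67) → (174.39,102.17) → (189.10,112.63).

G21
G90
G0 X60.39 Y64.31
M3 S331
G1 X88.59 Y69.95 F3889
G1 X114.09 Y76.56 F3889
G1 X136.89 Y84.13 F3889
G1 X156.99 Y92.67 F3889
G1 X174.39 Y102.17 F3889
G1 X189.10 Y112.63 F3889
M5
G0 X0.00 Y0.00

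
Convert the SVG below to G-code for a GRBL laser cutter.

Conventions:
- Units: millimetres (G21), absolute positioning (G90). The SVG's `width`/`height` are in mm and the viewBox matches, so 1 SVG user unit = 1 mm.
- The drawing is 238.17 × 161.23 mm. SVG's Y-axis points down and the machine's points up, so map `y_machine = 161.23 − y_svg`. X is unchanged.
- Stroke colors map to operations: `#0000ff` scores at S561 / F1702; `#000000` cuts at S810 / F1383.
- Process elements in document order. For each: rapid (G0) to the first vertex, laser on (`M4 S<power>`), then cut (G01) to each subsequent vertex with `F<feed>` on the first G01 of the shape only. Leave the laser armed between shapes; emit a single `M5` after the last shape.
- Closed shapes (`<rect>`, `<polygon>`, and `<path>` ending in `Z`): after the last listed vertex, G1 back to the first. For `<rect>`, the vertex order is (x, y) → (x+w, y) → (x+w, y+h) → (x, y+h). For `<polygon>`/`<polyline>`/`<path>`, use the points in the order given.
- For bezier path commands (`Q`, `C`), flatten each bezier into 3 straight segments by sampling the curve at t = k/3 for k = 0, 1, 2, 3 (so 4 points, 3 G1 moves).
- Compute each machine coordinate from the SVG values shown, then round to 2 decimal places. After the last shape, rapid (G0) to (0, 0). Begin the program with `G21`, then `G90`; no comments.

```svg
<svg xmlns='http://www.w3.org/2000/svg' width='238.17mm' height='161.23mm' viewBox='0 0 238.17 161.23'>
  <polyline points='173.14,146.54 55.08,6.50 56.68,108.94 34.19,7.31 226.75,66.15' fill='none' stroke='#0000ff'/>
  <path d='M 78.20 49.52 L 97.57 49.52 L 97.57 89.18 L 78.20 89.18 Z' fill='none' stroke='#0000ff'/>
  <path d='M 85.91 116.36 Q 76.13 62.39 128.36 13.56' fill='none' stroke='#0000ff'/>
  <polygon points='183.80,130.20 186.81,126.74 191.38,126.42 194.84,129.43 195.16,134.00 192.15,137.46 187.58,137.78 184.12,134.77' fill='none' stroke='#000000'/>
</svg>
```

G21
G90
G0 X173.14 Y14.69
M4 S561
G01 X55.08 Y154.73 F1702
G01 X56.68 Y52.29
G01 X34.19 Y153.92
G01 X226.75 Y95.08
G0 X78.20 Y111.71
M4 S561
G01 X97.57 Y111.71 F1702
G01 X97.57 Y72.05
G01 X78.20 Y72.05
G01 X78.20 Y111.71
G0 X85.91 Y44.87
M4 S561
G01 X86.28 Y80.28 F1702
G01 X100.43 Y114.55
G01 X128.36 Y147.67
G0 X183.80 Y31.03
M4 S810
G01 X186.81 Y34.49 F1383
G01 X191.38 Y34.81
G01 X194.84 Y31.80
G01 X195.16 Y27.23
G01 X192.15 Y23.77
G01 X187.58 Y23.45
G01 X184.12 Y26.46
G01 X183.80 Y31.03
M5
G0 X0.00 Y0.00

1 u = 1 mm; y_m = 161.23 − y.

[1] `<polyline>` open polyline, #0000ff→score S561 F1702: (173.14,14.69) → (55.08,154.73) → (56.68,52.29) → (34.19,153.92) → (226.75,95.08)

[2] `<path>` rectangle, #0000ff→score S561 F1702: (78.20,111.71) → (97.57,111.71) → (97.57,72.05) → (78.20,72.05) → (78.20,111.71) (closed)

[3] `<path>` quadratic bezier, #0000ff→score S561 F1702: (85.91,44.87) → (86.28,80.28) → (100.43,114.55) → (128.36,147.67)

[4] `<polygon>` regular polygon, #000000→cut S810 F1383: (183.80,31.03) → (186.81,34.49) → (191.38,34.81) → (194.84,31.80) → (195.16,27.23) → (192.15,23.77) → (187.58,23.45) → (184.12,26.46) → (183.80,31.03) (closed)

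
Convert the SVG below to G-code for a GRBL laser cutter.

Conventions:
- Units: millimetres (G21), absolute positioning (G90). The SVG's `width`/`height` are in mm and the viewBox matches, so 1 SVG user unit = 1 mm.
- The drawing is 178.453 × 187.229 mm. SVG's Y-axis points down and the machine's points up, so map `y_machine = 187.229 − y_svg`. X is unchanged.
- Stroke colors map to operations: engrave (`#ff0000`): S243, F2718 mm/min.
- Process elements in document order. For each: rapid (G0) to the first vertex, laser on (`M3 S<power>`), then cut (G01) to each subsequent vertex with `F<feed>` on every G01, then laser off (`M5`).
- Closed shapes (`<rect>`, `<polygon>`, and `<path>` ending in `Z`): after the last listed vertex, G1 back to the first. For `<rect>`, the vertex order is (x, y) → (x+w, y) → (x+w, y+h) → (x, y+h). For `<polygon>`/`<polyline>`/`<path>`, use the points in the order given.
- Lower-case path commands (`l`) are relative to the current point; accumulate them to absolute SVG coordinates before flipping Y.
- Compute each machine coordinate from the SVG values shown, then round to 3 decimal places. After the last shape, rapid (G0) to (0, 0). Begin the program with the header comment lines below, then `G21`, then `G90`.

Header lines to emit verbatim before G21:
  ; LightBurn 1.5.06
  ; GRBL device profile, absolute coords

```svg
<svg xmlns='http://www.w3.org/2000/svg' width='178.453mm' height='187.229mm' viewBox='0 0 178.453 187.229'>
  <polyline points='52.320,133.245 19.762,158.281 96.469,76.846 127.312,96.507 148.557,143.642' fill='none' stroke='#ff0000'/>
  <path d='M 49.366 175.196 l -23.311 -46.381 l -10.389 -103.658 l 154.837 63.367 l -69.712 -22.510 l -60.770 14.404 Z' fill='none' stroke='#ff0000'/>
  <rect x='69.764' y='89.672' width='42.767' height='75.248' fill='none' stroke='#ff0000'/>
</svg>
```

; LightBurn 1.5.06
; GRBL device profile, absolute coords
G21
G90
G0 X52.320 Y53.984
M3 S243
G01 X19.762 Y28.948 F2718
G01 X96.469 Y110.383 F2718
G01 X127.312 Y90.722 F2718
G01 X148.557 Y43.587 F2718
M5
G0 X49.366 Y12.033
M3 S243
G01 X26.055 Y58.414 F2718
G01 X15.666 Y162.072 F2718
G01 X170.503 Y98.705 F2718
G01 X100.791 Y121.215 F2718
G01 X40.021 Y106.811 F2718
G01 X49.366 Y12.033 F2718
M5
G0 X69.764 Y97.557
M3 S243
G01 X112.531 Y97.557 F2718
G01 X112.531 Y22.309 F2718
G01 X69.764 Y22.309 F2718
G01 X69.764 Y97.557 F2718
M5
G0 X0.000 Y0.000

viewBox `0 0 178.453 187.229` with mm width/height → 1 unit = 1 mm. Flip: y_m = 187.229 − y_svg.

**Shape 1** — `<polyline>` open polyline, stroke `#ff0000` → engrave (S243, F2718). Machine vertices: (52.320,53.984) → (19.762,28.948) → (96.469,110.383) → (127.312,90.722) → (148.557,43.587). Open path.

**Shape 2** — `<path>` closed polygon, stroke `#ff0000` → engrave (S243, F2718). Machine vertices: (49.366,12.033) → (26.055,58.414) → (15.666,162.072) → (170.503,98.705) → (100.791,121.215) → (40.021,106.811) → (49.366,12.033). Closed: final G1 returns to the first vertex.

**Shape 3** — `<rect>` rectangle, stroke `#ff0000` → engrave (S243, F2718). Machine vertices: (69.764,97.557) → (112.531,97.557) → (112.531,22.309) → (69.764,22.309) → (69.764,97.557). Closed: final G1 returns to the first vertex.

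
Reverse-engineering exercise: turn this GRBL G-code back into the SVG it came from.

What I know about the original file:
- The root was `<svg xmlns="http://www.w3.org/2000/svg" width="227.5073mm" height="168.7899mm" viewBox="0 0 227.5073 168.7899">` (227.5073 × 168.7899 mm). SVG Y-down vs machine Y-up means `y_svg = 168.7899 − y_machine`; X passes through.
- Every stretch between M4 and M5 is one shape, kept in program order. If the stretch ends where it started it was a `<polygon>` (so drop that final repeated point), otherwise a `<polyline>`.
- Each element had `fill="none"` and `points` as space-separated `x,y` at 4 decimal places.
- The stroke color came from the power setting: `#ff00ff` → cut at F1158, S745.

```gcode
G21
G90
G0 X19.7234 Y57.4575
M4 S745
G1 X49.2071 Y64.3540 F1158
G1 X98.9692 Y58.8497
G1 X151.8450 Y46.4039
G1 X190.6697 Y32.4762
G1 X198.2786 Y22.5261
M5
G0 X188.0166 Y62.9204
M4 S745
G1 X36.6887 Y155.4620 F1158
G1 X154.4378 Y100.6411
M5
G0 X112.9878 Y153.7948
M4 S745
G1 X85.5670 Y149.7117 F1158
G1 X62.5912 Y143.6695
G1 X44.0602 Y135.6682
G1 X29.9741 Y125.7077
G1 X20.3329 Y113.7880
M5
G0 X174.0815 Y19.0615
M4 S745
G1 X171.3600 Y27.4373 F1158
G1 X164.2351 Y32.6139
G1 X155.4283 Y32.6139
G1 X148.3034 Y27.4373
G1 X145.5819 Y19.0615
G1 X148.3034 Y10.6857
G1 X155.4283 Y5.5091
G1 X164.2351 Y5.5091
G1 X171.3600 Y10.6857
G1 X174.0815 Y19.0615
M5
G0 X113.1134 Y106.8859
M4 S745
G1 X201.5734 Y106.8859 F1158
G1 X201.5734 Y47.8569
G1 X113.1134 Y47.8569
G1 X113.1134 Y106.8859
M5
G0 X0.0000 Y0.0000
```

<svg xmlns="http://www.w3.org/2000/svg" width="227.5073mm" height="168.7899mm" viewBox="0 0 227.5073 168.7899">
  <polyline points="19.7234,111.3324 49.2071,104.4359 98.9692,109.9402 151.8450,122.3860 190.6697,136.3137 198.2786,146.2638" fill="none" stroke="#ff00ff"/>
  <polyline points="188.0166,105.8695 36.6887,13.3279 154.4378,68.1488" fill="none" stroke="#ff00ff"/>
  <polyline points="112.9878,14.9951 85.5670,19.0782 62.5912,25.1204 44.0602,33.1217 29.9741,43.0822 20.3329,55.0019" fill="none" stroke="#ff00ff"/>
  <polygon points="174.0815,149.7284 171.3600,141.3526 164.2351,136.1760 155.4283,136.1760 148.3034,141.3526 145.5819,149.7284 148.3034,158.1042 155.4283,163.2808 164.2351,163.2808 171.3600,158.1042" fill="none" stroke="#ff00ff"/>
  <polygon points="113.1134,61.9040 201.5734,61.9040 201.5734,120.9330 113.1134,120.9330" fill="none" stroke="#ff00ff"/>
</svg>

Each laser-on run becomes one SVG element. Flip Y back into SVG space with y_svg = 168.7899 − y_machine. Every run uses S745, so all elements get stroke `#ff00ff` (cut).

Run 1: The run is open, so emit a `<polyline>` with points (Y-flipped): 19.7234,111.3324 49.2071,104.4359 98.9692,109.9402 151.8450,122.3860 190.6697,136.3137 198.2786,146.2638.

Run 2: The run is open, so emit a `<polyline>` with points (Y-flipped): 188.0166,105.8695 36.6887,13.3279 154.4378,68.1488.

Run 3: The run is open, so emit a `<polyline>` with points (Y-flipped): 112.9878,14.9951 85.5670,19.0782 62.5912,25.1204 44.0602,33.1217 29.9741,43.0822 20.3329,55.0019.

Run 4: The run returns to its start, so emit a `<polygon>` with points (Y-flipped): 174.0815,149.7284 171.3600,141.3526 164.2351,136.1760 155.4283,136.1760 148.3034,141.3526 145.5819,149.7284 148.3034,158.1042 155.4283,163.2808 164.2351,163.2808 171.3600,158.1042.

Run 5: The run returns to its start, so emit a `<polygon>` with points (Y-flipped): 113.1134,61.9040 201.5734,61.9040 201.5734,120.9330 113.1134,120.9330.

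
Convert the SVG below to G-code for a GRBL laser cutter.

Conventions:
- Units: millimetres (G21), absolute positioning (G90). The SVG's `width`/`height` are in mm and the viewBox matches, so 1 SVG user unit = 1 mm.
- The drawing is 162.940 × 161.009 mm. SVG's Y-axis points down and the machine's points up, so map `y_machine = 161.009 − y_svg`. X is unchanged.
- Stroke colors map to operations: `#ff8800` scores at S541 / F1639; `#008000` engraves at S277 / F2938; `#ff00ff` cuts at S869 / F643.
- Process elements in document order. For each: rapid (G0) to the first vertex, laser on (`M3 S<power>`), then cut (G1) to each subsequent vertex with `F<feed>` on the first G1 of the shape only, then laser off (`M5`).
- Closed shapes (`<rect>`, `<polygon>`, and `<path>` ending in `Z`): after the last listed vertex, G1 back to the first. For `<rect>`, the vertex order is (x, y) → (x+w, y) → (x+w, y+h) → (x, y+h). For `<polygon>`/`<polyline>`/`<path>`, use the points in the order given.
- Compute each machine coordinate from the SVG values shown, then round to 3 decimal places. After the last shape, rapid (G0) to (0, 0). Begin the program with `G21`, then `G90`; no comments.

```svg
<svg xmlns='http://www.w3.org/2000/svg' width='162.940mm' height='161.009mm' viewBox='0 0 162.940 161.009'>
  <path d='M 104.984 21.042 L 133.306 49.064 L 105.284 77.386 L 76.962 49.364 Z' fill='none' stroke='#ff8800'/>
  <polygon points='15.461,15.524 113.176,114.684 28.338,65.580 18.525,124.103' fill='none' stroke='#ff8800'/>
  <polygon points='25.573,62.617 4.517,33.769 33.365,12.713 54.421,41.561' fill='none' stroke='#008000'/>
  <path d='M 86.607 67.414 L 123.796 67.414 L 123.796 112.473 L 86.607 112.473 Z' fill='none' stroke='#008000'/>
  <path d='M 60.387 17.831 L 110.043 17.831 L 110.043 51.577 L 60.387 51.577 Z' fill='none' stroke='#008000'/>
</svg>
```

viewBox `0 0 162.940 161.009` with mm width/height → 1 unit = 1 mm. Flip: y_m = 161.009 − y_svg.

**Shape 1** — `<path>` regular polygon, stroke `#ff8800` → score (S541, F1639). Machine vertices: (104.984,139.967) → (133.306,111.945) → (105.284,83.623) → (76.962,111.645) → (104.984,139.967). Closed: final G1 returns to the first vertex.

**Shape 2** — `<polygon>` closed polygon, stroke `#ff8800` → score (S541, F1639). Machine vertices: (15.461,145.485) → (113.176,46.325) → (28.338,95.429) → (18.525,36.906) → (15.461,145.485). Closed: final G1 returns to the first vertex.

**Shape 3** — `<polygon>` regular polygon, stroke `#008000` → engrave (S277, F2938). Machine vertices: (25.573,98.392) → (4.517,127.240) → (33.365,148.296) → (54.421,119.448) → (25.573,98.392). Closed: final G1 returns to the first vertex.

**Shape 4** — `<path>` rectangle, stroke `#008000` → engrave (S277, F2938). Machine vertices: (86.607,93.595) → (123.796,93.595) → (123.796,48.536) → (86.607,48.536) → (86.607,93.595). Closed: final G1 returns to the first vertex.

**Shape 5** — `<path>` rectangle, stroke `#008000` → engrave (S277, F2938). Machine vertices: (60.387,143.178) → (110.043,143.178) → (110.043,109.432) → (60.387,109.432) → (60.387,143.178). Closed: final G1 returns to the first vertex.

G21
G90
G0 X104.984 Y139.967
M3 S541
G1 X133.306 Y111.945 F1639
G1 X105.284 Y83.623
G1 X76.962 Y111.645
G1 X104.984 Y139.967
M5
G0 X15.461 Y145.485
M3 S541
G1 X113.176 Y46.325 F1639
G1 X28.338 Y95.429
G1 X18.525 Y36.906
G1 X15.461 Y145.485
M5
G0 X25.573 Y98.392
M3 S277
G1 X4.517 Y127.240 F2938
G1 X33.365 Y148.296
G1 X54.421 Y119.448
G1 X25.573 Y98.392
M5
G0 X86.607 Y93.595
M3 S277
G1 X123.796 Y93.595 F2938
G1 X123.796 Y48.536
G1 X86.607 Y48.536
G1 X86.607 Y93.595
M5
G0 X60.387 Y143.178
M3 S277
G1 X110.043 Y143.178 F2938
G1 X110.043 Y109.432
G1 X60.387 Y109.432
G1 X60.387 Y143.178
M5
G0 X0.000 Y0.000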